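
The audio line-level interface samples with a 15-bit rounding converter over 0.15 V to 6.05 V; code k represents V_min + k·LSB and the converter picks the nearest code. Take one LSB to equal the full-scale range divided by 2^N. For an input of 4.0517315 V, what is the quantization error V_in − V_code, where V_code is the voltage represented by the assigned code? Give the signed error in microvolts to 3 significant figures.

−32.4 µV

Span: 6.05 V − (0.15 V) = 5.9 V. LSB = 5.9 V / 2^15 ≈ 180.1 µV.
(4.0517315 − (0.15)) / LSB = 3.9017315 × 32768/5.9 = 21669.8200. Nearest integer: k = 21670.
V_code = V_min + k × range/2^15 = 0.15 + 21670 × 5.9/32768 = 4.0517639160 V.
Error = V_in − V_code = 4.0517315 − (4.0517639160) = −32.4 µV.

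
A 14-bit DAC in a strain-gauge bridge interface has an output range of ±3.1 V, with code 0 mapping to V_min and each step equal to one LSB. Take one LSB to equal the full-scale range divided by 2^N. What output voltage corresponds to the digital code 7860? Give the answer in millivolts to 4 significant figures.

-125.6 mV

Range = 3.1 − (-3.1) = 6.2 V. LSB = 6.2 V / 2^14.
V_out = V_min + code × LSB = -3.1 V + 7860 × 6.2 V / 16384
      = -3.1 + 2.97437 = -0.125635 V.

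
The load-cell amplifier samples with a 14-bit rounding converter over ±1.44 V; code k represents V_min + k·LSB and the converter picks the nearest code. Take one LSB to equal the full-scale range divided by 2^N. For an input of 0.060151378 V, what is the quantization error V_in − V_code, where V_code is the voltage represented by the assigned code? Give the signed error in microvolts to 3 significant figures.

Full-scale range = 1.44 V − (-1.44 V) = 2.88 V. LSB = 2.88 V / 2^14 ≈ 175.8 µV.
Position in LSBs: (0.060151378 − (-1.44)) × 16384/2.88 = 8534.1945; rounding gives k = 8534.
V_code = -1.44 + (8534/16384) × 2.88 = 0.060117187500 V.
Error = V_in − V_code = 0.060151378 − (0.060117187500) = +34.2 µV.

+34.2 µV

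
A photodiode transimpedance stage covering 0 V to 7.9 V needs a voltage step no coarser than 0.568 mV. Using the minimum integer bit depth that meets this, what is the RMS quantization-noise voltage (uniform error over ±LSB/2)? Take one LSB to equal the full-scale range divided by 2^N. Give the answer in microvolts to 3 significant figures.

V_FS = 7.9 V.
7.9 V / 0.568 mV = 13910. Since 2^13 = 8192 and 2^14 = 16384, N = 14.
LSB = 7.9 V / 2^14 = 482.18 µV.
RMS noise = LSB/√12 = 139 µV.

139 µV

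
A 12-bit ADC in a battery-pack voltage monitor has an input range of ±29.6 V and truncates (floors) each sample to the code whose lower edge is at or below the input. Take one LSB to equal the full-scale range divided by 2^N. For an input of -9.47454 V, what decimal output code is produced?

Full-scale range = 29.6 V − (-29.6 V) = 59.2 V. LSB = 59.2 V / 2^12 ≈ 14.45 mV.
code = ⌊(V_in − V_min)/LSB⌋ = ⌊(V_in − V_min) × 2^12 / range⌋
     = ⌊(-9.47454 − (-29.6)) × 4096 / 59.2⌋ = ⌊20.12546 × 4096/59.2⌋
     = ⌊1392.464⌋ = 1392.

1392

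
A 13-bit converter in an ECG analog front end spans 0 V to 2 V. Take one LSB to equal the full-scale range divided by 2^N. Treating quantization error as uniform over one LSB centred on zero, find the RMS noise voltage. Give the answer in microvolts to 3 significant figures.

70.5 µV

Full-scale range = 2 V.
LSB = 2 V ÷ 2^13 = 2/8192 V = 244.14 µV.
RMS of a uniform error over width LSB is LSB/√12 = 70.5 µV.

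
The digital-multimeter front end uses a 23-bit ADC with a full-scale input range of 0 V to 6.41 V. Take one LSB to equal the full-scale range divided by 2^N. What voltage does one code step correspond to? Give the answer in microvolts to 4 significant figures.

V_FS = 6.41 V.
2^23 = 8388608 levels.
Step size = 6.41/8388608 V = 0.7641 µV.

0.7641 µV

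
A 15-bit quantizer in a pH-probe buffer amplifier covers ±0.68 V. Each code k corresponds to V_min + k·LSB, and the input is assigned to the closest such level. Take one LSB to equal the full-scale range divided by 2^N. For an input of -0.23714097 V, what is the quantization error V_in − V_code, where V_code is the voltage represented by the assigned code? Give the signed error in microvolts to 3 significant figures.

+12.4 µV

Span: 0.68 V − (-0.68 V) = 1.36 V. LSB = 1.36 V / 2^15 ≈ 41.50 µV.
Position in LSBs: (-0.23714097 − (-0.68)) × 32768/1.36 = 10670.2976; rounding gives k = 10670.
V_code = -0.68 + (10670/32768) × 1.36 = -0.23715332031 V.
Error = V_in − V_code = -0.23714097 − (-0.23715332031) = +12.4 µV.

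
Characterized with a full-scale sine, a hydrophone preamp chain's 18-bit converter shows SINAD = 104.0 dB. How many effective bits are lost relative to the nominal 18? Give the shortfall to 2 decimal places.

1.02 bits

ENOB = (SINAD − 1.76)/6.02 = (104.0 − 1.76)/6.02 = 16.9834 bits.
18 − 16.9834 = 1.02 bits below nominal.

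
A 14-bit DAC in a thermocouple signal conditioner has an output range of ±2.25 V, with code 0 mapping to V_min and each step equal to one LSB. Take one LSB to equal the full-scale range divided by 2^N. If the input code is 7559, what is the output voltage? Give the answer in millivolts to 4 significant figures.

The full-scale span is 2.25 − (-2.25) = 4.5 V. LSB = 4.5 V / 2^14.
V_out = V_min + code × LSB = -2.25 V + 7559 × 4.5 V / 16384
      = -2.25 + 2.07614 = -0.173859 V.

-173.9 mV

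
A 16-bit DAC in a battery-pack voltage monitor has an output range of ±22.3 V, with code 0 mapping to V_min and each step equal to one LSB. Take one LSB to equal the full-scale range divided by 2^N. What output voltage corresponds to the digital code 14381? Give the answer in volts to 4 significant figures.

Span: 22.3 V − (-22.3 V) = 44.6 V. LSB = 44.6 V / 2^16.
V_out = V_min + code × LSB = -22.3 V + 14381 × 44.6 V / 65536
      = -22.3 V + 9.78687 V = -12.5131 V.

-12.51 V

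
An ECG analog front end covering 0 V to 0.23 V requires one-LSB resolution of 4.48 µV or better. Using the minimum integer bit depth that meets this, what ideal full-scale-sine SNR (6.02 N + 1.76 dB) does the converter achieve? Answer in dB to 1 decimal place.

Range is 0.23 V.
0.23 V / 4.48 µV = 51340. Since 2^15 = 32768 and 2^16 = 65536, N = 16.
Ideal SNR at N = 16: 6.02·16 + 1.76 = 98.1 dB.

98.1 dB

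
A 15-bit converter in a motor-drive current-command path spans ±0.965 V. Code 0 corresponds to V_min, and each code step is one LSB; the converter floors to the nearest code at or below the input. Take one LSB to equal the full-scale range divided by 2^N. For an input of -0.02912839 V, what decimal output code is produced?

Full-scale range = 0.965 V − (-0.965 V) = 1.93 V. LSB = 1.93 V / 2^15 ≈ 58.90 µV.
code = ⌊(V_in − V_min)/LSB⌋ = ⌊(V_in − V_min) × 2^15 / range⌋
     = ⌊(-0.02912839 − (-0.965)) × 32768 / 1.93⌋ = ⌊0.93587161 × 32768/1.93⌋
     = ⌊15889.451⌋ = 15889.

15889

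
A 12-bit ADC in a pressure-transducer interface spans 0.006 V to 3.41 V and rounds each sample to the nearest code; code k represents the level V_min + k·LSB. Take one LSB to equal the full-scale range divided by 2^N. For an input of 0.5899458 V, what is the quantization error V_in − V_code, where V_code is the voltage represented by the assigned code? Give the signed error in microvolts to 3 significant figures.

Range = 3.41 − (0.006) = 3.404 V. LSB = 3.404 V / 2^12 ≈ 0.8311 mV.
(V_in − V_min)/LSB = (0.5899458 − (0.006)) × 4096/3.404 = 702.6563 → nearest code k = 703.
Reconstructed level: 0.006 + 703 × 3.404/4096 V = 0.5902314453 V.
V_in − V_code = 0.5899458 − (0.5902314453) = −286 µV.

−286 µV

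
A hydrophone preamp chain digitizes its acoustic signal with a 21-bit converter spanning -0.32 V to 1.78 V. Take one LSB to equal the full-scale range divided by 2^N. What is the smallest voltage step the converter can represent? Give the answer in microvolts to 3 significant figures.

The full-scale span is 1.78 − (-0.32) = 2.1 V.
2^21 = 2097152 levels.
One LSB is 2.1 V / 2097152 = 1.00 µV.

1.00 µV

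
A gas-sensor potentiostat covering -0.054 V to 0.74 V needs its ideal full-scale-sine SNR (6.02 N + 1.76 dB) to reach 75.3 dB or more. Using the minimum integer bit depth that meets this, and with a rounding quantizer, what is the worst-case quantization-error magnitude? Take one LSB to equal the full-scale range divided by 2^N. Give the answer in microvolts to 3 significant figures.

Span: 0.74 V − (-0.054 V) = 0.794 V.
N ≥ (75.3 − 1.76)/6.02 = 12.216 → N_min = 13.
Step size = 0.794/8192 V = 96.924 µV.
Max error for round-to-nearest is LSB/2 = 48.5 µV.

48.5 µV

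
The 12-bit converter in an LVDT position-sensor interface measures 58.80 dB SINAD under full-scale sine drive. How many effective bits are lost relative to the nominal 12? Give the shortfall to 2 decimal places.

ENOB = (SINAD − 1.76)/6.02 = (58.80 − 1.76)/6.02 = 9.4751 bits.
12 − 9.4751 = 2.52 bits below nominal.

2.52 bits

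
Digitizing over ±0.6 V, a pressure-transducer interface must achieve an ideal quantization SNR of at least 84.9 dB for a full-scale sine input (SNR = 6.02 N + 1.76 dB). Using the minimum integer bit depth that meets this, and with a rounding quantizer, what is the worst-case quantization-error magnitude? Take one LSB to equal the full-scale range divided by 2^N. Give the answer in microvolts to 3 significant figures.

Full-scale range = 0.6 V − (-0.6 V) = 1.2 V.
6.02 N + 1.76 ≥ 84.9 gives N ≥ 13.811, so the minimum integer is 14.
One LSB is 1.2 V / 16384 = 73.242 µV.
|e|_max = LSB/2 = 36.6 µV.

36.6 µV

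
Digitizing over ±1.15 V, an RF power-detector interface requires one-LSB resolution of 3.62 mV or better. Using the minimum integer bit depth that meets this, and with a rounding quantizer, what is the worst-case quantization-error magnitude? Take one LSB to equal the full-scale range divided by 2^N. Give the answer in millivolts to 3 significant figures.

Span: 1.15 V − (-1.15 V) = 2.3 V.
Need 2^N ≥ 2.3 V / 3.62 mV = 635.4 → N_min = 10.
LSB = 2.3 V / 2^10 = 2.2461 mV.
Max error for round-to-nearest is LSB/2 = 1.12 mV.

1.12 mV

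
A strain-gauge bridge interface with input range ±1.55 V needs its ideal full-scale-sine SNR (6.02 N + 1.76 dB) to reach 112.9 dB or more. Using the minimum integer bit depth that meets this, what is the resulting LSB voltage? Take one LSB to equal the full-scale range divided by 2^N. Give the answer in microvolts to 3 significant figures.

5.91 µV

The full-scale span is 1.55 − (-1.55) = 3.1 V.
Required N = ⌈(112.9 − 1.76)/6.02⌉ = ⌈18.462⌉ = 19.
LSB = 3.1 V / 2^19 = 5.91 µV.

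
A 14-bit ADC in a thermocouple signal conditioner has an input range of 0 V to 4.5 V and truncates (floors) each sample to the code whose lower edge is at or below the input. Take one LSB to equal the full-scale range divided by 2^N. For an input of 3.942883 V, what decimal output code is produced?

14355

V_FS = 4.5 V. LSB = 4.5 V / 2^14 ≈ 274.7 µV.
code = ⌊(V_in − V_min)/LSB⌋ = ⌊(V_in − V_min) × 2^14 / range⌋
     = ⌊(3.942883 − (0)) × 16384 / 4.5⌋ = ⌊3.942883 × 16384/4.5⌋
     = ⌊14355.599⌋ = 14355.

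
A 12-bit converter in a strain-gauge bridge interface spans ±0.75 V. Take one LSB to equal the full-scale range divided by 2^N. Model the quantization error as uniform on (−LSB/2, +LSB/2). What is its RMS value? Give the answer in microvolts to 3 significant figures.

Span: 0.75 V − (-0.75 V) = 1.5 V.
LSB = 1.5 V / 2^12 = 366.21 µV.
For a uniform distribution on [−LSB/2, +LSB/2], V_rms = LSB/√12 = 366.21 µV/3.4641 = 106 µV.

106 µV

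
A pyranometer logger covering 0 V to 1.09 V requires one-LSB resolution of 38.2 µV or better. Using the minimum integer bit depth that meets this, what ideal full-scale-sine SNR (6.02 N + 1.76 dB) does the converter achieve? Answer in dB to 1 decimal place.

Span = 1.09 V.
Levels needed ≥ 1.09/38.2 µV = 28530. 2^15 = 32768 suffices, so N_min = 15.
6.02(15) + 1.76 = 92.06 dB.

92.1 dB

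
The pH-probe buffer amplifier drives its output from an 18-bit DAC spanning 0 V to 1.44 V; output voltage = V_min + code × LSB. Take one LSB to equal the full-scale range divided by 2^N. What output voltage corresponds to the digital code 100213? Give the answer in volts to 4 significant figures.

0.5505 V

Range is 1.44 V. LSB = 1.44 V / 2^18.
V_out = V_min + code × LSB = 0 V + 100213 × 1.44 V / 262144
      = 0 V + 0.550486 V = 0.550486 V.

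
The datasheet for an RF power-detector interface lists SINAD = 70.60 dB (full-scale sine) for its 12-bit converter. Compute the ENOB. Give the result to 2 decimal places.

ENOB = (70.60 − 1.76)/6.02 = 11.4352 bits.

11.44 bits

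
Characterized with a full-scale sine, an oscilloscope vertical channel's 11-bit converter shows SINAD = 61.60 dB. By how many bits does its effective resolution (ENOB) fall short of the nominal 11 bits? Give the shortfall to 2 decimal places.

Effective bits = (61.60 − 1.76)/6.02 = 9.9402.
Shortfall = 11 − 9.9402 = 1.0598 bits.

1.06 bits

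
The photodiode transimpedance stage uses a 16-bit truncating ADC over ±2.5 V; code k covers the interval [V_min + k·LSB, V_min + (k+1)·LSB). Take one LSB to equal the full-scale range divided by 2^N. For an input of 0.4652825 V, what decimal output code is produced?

38866

The full-scale span is 2.5 − (-2.5) = 5 V. LSB = 5 V / 2^16 ≈ 76.29 µV.
(V_in − V_min) × 2^16/range = (0.4652825 − (-2.5)) × 65536/5 = 38866.551.
Floor → code = 38866.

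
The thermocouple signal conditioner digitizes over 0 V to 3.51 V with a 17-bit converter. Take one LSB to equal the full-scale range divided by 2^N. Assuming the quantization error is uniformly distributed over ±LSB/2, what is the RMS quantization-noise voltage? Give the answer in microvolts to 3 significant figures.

7.73 µV

V_FS = 3.51 V.
One LSB is 3.51 V / 131072 = 26.779 µV.
V_rms = LSB/√12 = 26.779 µV / √12 = 7.73 µV.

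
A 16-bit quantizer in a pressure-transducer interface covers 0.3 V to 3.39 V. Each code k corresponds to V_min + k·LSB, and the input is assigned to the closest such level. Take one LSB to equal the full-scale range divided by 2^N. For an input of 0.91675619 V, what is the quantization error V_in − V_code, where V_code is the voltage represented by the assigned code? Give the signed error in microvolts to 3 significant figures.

The full-scale span is 3.39 − (0.3) = 3.09 V. LSB = 3.09 V / 2^16 ≈ 47.15 µV.
Position in LSBs: (0.91675619 − (0.3)) × 65536/3.09 = 13080.8200; rounding gives k = 13081.
V_code = 0.3 + (13081/65536) × 3.09 = 0.91676467896 V.
V_in − V_code = 0.91675619 − (0.91676467896) = −8.49 µV.

−8.49 µV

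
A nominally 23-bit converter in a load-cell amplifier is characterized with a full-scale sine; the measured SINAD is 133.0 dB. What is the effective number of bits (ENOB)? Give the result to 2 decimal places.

21.80 bits

Inverting SNR = 6.02 N + 1.76: N_eff = (133.0 − 1.76)/6.02 = 21.8007.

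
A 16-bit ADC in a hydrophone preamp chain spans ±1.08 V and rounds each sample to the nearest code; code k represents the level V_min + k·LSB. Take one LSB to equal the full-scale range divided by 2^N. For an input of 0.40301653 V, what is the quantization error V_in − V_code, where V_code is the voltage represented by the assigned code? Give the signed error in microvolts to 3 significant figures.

Span: 1.08 V − (-1.08 V) = 2.16 V. LSB = 2.16 V / 2^16 ≈ 32.96 µV.
(0.40301653 − (-1.08)) / LSB = 1.48301653 × 65536/2.16 = 44995.8201. Nearest integer: k = 44996.
V_code = V_min + k × range/2^16 = -1.08 + 44996 × 2.16/65536 = 0.40302246094 V.
Error = V_in − V_code = 0.40301653 − (0.40302246094) = −5.93 µV.

−5.93 µV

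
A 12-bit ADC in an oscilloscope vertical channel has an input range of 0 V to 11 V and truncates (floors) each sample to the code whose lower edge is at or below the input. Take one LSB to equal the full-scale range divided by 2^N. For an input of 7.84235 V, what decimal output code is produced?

Span = 11 V. LSB = 11 V / 2^12 ≈ 2.686 mV.
code = ⌊(V_in − V_min)/LSB⌋ = ⌊(V_in − V_min) × 2^12 / range⌋
     = ⌊(7.84235 − (0)) × 4096 / 11⌋ = ⌊7.84235 × 4096/11⌋
     = ⌊2920.206⌋ = 2920.

2920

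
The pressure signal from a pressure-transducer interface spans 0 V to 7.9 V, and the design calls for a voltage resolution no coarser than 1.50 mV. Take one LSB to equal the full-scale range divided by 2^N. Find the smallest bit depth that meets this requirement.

13 bits

V_FS = 7.9 V.
Need 2^N ≥ 7.9 V / 1.50 mV = 5267 → N_min = 13.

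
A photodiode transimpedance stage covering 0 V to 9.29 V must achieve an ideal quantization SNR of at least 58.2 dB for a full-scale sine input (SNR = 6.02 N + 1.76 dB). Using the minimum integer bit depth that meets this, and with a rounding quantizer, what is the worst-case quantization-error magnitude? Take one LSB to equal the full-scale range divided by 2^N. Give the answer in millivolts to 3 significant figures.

4.54 mV

Range is 9.29 V.
6.02 N + 1.76 ≥ 58.2 gives N ≥ 9.375, so the minimum integer is 10.
One LSB is 9.29 V / 1024 = 9.0723 mV.
Half an LSB is 4.54 mV.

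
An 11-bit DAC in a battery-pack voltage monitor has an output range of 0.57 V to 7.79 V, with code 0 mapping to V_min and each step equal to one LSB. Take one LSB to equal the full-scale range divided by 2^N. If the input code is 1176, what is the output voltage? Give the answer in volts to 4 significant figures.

4.716 V

Range = 7.79 − (0.57) = 7.22 V. LSB = 7.22 V / 2^11.
Output = V_min + (1176/2048) × range = 0.57 + 0.574219 × 7.22 V
      = 0.57 V + 4.14586 V = 4.71586 V.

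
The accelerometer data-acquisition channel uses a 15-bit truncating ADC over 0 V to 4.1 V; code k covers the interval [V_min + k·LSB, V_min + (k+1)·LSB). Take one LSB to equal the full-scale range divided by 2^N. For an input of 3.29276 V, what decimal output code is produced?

Span = 4.1 V. LSB = 4.1 V / 2^15 ≈ 125.1 µV.
(V_in − V_min) × 2^15/range = (3.29276 − (0)) × 32768/4.1 = 26316.380.
Floor → code = 26316.

26316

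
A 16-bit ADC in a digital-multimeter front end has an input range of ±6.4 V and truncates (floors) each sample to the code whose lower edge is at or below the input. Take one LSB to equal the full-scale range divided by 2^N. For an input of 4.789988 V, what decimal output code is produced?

Span: 6.4 V − (-6.4 V) = 12.8 V. LSB = 12.8 V / 2^16 ≈ 195.3 µV.
V_in − V_min = 4.789988 − (-6.4) = 11.189988 V.
Divide by LSB: 11.189988 × 65536/12.8 = 57292.7386.
Truncating gives code 57292.

57292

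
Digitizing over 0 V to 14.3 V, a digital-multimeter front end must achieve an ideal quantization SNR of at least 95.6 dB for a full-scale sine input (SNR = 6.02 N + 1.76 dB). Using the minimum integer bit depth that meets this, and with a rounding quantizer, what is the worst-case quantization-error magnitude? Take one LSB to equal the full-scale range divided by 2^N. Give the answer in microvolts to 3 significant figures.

109 µV

Span = 14.3 V.
N ≥ (95.6 − 1.76)/6.02 = 15.588 → N_min = 16.
Step size = 14.3/65536 V = 218.20 µV.
Half an LSB is 109 µV.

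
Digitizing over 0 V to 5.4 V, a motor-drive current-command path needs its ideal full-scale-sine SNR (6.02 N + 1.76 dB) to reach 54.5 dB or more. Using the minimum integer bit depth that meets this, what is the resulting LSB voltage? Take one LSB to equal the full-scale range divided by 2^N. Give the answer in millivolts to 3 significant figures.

Range is 5.4 V.
Solving 6.02 N ≥ 54.5 − 1.76: N ≥ 8.761. Round up → N = 9.
Step size = 5.4/512 V = 10.5 mV.

10.5 mV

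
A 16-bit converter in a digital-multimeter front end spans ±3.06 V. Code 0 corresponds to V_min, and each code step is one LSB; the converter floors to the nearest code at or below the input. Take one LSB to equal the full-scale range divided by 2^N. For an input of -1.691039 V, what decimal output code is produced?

14659

Range = 3.06 − (-3.06) = 6.12 V. LSB = 6.12 V / 2^16 ≈ 93.38 µV.
code = ⌊(V_in − V_min)/LSB⌋ = ⌊(V_in − V_min) × 2^16 / range⌋
     = ⌊(-1.691039 − (-3.06)) × 65536 / 6.12⌋ = ⌊1.368961 × 65536/6.12⌋
     = ⌊14659.514⌋ = 14659.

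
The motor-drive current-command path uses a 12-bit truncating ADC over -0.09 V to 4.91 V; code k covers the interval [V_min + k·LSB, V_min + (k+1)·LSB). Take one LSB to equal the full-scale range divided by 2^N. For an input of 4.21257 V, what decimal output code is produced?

The full-scale span is 4.91 − (-0.09) = 5 V. LSB = 5 V / 2^12 ≈ 1.221 mV.
code = ⌊(V_in − V_min)/LSB⌋ = ⌊(V_in − V_min) × 2^12 / range⌋
     = ⌊(4.21257 − (-0.09)) × 4096 / 5⌋ = ⌊4.30257 × 4096/5⌋
     = ⌊3524.665⌋ = 3524.

3524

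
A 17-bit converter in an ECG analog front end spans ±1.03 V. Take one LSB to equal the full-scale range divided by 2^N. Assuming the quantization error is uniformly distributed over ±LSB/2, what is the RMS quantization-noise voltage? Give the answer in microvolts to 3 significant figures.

Range = 1.03 − (-1.03) = 2.06 V.
Step size = 2.06/131072 V = 15.717 µV.
σ_q = LSB/√12 = 15.717 µV/3.4641 = 4.54 µV.

4.54 µV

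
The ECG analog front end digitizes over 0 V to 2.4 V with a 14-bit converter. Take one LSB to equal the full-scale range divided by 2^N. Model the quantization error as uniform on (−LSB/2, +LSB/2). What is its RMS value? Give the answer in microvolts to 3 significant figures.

Range is 2.4 V.
One LSB is 2.4 V / 16384 = 146.48 µV.
RMS of a uniform error over width LSB is LSB/√12 = 42.3 µV.

42.3 µV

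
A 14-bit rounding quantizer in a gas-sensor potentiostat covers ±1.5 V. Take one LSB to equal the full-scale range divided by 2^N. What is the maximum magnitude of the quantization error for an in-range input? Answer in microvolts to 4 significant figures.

Span: 1.5 V − (-1.5 V) = 3 V.
One LSB is 3 V / 16384 = 183.105 µV.
A rounding quantizer has |error| ≤ LSB/2 = 91.55 µV.

91.55 µV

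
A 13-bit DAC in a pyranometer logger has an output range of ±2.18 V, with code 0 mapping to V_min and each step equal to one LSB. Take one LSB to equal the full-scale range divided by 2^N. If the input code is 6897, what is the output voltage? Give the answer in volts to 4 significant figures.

Range = 2.18 − (-2.18) = 4.36 V. LSB = 4.36 V / 2^13.
V_out = V_min + code × LSB = -2.18 V + 6897 × 4.36 V / 8192
      = -2.18 V + 3.67077 V = 1.49077 V.

1.491 V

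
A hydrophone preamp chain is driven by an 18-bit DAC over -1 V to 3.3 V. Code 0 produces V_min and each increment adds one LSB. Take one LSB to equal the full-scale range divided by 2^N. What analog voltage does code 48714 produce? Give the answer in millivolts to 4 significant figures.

Range = 3.3 − (-1) = 4.3 V. LSB = 4.3 V / 2^18.
V_out = -1 + 48714 × (4.3/262144) V
      = -1 V + 0.799065 V = -0.200935 V.

-200.9 mV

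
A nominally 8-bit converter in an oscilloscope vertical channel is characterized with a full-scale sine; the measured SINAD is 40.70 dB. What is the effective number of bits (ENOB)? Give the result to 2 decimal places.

6.47 bits

(40.70 − 1.76) / 6.02 = 38.94/6.02 = 6.4684 effective bits.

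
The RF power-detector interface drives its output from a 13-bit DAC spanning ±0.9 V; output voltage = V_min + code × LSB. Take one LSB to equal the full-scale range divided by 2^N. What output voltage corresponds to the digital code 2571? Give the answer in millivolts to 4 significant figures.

-335.1 mV

Full-scale range = 0.9 V − (-0.9 V) = 1.8 V. LSB = 1.8 V / 2^13.
V_out = -0.9 + 2571 × (1.8/8192) V
      = -0.9 + 0.564917 = -0.335083 V.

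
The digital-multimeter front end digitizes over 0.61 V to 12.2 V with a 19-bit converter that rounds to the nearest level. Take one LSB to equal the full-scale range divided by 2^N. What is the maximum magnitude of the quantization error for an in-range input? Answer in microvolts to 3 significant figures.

11.1 µV

The full-scale span is 12.2 − (0.61) = 11.59 V.
LSB = 11.59 V ÷ 2^19 = 11.59/524288 V = 22.106 µV.
A rounding quantizer has |error| ≤ LSB/2 = 11.1 µV.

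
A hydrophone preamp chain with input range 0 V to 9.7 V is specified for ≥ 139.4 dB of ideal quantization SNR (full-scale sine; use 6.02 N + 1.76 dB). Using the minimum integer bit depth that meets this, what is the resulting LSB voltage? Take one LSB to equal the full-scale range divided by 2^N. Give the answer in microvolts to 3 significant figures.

Span = 9.7 V.
Required N = ⌈(139.4 − 1.76)/6.02⌉ = ⌈22.864⌉ = 23.
One LSB is 9.7 V / 8388608 = 1.16 µV.

1.16 µV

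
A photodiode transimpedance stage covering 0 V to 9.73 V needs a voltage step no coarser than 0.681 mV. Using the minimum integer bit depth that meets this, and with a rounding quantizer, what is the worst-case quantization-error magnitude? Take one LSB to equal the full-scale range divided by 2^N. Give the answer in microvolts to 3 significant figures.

Full-scale range = 9.73 V.
Need 2^N ≥ 9.73 V / 0.681 mV = 14290 → N_min = 14.
LSB = 9.73 V ÷ 2^14 = 9.73/16384 V = 0.59387 mV.
Half an LSB is 297 µV.

297 µV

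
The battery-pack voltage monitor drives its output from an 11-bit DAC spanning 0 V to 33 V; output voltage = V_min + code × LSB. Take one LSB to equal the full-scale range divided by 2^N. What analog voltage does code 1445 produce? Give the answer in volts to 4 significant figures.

Full-scale range = 33 V. LSB = 33 V / 2^11.
Output = V_min + (1445/2048) × range = 0 + 0.705566 × 33 V
      = 0 + 23.2837 = 23.2837 V.

23.28 V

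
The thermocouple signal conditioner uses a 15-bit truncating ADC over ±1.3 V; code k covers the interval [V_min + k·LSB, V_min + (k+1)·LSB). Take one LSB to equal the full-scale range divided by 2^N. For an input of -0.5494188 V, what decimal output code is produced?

9459

Range = 1.3 − (-1.3) = 2.6 V. LSB = 2.6 V / 2^15 ≈ 79.35 µV.
(V_in − V_min) × 2^15/range = (-0.5494188 − (-1.3)) × 32768/2.6 = 9459.633.
Floor → code = 9459.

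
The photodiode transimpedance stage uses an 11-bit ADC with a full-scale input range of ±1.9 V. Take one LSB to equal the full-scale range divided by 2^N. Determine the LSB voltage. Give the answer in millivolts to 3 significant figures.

Range = 1.9 − (-1.9) = 3.8 V.
There are 2^11 = 2048 steps.
Step size = 3.8/2048 V = 1.86 mV.

1.86 mV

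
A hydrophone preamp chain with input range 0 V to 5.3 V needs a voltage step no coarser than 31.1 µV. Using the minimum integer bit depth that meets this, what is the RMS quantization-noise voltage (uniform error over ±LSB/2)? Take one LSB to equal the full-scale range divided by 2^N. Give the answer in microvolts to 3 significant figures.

Full-scale range = 5.3 V.
5.3 V / 31.1 µV = 170400. Since 2^17 = 131072 and 2^18 = 262144, N = 18.
Step size = 5.3/262144 V = 20.218 µV.
RMS noise = LSB/√12 = 5.84 µV.

5.84 µV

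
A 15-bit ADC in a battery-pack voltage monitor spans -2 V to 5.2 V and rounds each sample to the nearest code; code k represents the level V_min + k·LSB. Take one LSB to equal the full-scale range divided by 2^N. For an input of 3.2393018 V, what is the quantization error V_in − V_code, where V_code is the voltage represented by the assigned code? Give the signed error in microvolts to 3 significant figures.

Range = 5.2 − (-2) = 7.2 V. LSB = 7.2 V / 2^15 ≈ 219.7 µV.
(3.2393018 − (-2)) / LSB = 5.2393018 × 32768/7.2 = 23844.6446. Nearest integer: k = 23845.
V_code = V_min + k × range/2^15 = -2 + 23845 × 7.2/32768 = 3.2393798828 V.
V_in − V_code = 3.2393018 − (3.2393798828) = −78.1 µV.

−78.1 µV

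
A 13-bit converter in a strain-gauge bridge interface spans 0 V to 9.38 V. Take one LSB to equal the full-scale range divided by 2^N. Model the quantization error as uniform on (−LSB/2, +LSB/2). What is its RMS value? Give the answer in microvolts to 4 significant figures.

Range is 9.38 V.
LSB = 9.38 V ÷ 2^13 = 9.38/8192 V = 1.14502 mV.
For a uniform distribution on [−LSB/2, +LSB/2], V_rms = LSB/√12 = 1.14502 mV/3.4641 = 330.5 µV.

330.5 µV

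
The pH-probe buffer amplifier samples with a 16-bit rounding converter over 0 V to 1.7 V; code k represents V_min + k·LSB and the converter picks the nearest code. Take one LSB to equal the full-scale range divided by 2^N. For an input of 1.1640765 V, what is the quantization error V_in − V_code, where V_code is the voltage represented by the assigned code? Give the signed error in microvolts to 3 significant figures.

−4.31 µV

V_FS = 1.7 V. LSB = 1.7 V / 2^16 ≈ 25.94 µV.
Position in LSBs: (1.1640765 − (0)) × 65536/1.7 = 44875.8338; rounding gives k = 44876.
Reconstructed level: 0 + 44876 × 1.7/65536 V = 1.1640808105 V.
V_in − V_code = 1.1640765 − (1.1640808105) = −4.31 µV.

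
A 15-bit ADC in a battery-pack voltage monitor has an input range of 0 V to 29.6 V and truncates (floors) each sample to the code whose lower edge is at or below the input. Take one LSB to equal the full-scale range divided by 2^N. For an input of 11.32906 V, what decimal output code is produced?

12541

Range is 29.6 V. LSB = 29.6 V / 2^15 ≈ 0.9033 mV.
(V_in − V_min) × 2^15/range = (11.32906 − (0)) × 32768/29.6 = 12541.576.
Floor → code = 12541.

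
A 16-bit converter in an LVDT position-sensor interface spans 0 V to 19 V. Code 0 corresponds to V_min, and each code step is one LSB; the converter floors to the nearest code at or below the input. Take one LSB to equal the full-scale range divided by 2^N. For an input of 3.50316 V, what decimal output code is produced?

12083

Full-scale range = 19 V. LSB = 19 V / 2^16 ≈ 289.9 µV.
V_in − V_min = 3.50316 − (0) = 3.50316 V.
Divide by LSB: 3.50316 × 65536/19 = 12083.3207.
Truncating gives code 12083.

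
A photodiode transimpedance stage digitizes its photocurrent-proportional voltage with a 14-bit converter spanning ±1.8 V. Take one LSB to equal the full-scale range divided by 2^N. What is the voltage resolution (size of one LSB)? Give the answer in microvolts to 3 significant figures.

220 µV

Span: 1.8 V − (-1.8 V) = 3.6 V.
Number of codes = 2^14 = 16384.
LSB = 3.6 V ÷ 2^14 = 3.6/16384 V = 220 µV.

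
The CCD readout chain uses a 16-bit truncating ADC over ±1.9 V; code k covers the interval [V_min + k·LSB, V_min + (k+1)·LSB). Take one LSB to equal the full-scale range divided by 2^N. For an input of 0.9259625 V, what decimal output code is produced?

48737

Range = 1.9 − (-1.9) = 3.8 V. LSB = 3.8 V / 2^16 ≈ 57.98 µV.
V_in − V_min = 0.9259625 − (-1.9) = 2.8259625 V.
Divide by LSB: 2.8259625 × 65536/3.8 = 48737.4417.
Truncating gives code 48737.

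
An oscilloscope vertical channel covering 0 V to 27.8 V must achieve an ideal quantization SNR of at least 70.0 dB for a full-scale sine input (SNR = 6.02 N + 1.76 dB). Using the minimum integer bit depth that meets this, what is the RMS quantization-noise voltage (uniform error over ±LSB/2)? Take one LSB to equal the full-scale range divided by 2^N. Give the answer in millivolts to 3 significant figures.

1.96 mV

V_FS = 27.8 V.
Required N = ⌈(70.0 − 1.76)/6.02⌉ = ⌈11.336⌉ = 12.
LSB = 27.8 V / 2^12 = 6.7871 mV.
V_rms = LSB/√12 = 1.96 mV.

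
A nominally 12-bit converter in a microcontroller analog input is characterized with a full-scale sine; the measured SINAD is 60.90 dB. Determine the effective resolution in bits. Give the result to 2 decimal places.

(60.90 − 1.76) / 6.02 = 59.14/6.02 = 9.8239 effective bits.

9.82 bits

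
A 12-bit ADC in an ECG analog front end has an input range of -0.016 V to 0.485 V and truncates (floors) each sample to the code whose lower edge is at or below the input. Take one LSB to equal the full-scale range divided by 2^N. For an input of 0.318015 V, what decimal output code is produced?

2730

The full-scale span is 0.485 − (-0.016) = 0.501 V. LSB = 0.501 V / 2^12 ≈ 122.3 µV.
V_in − V_min = 0.318015 − (-0.016) = 0.334015 V.
Divide by LSB: 0.334015 × 4096/0.501 = 2730.7893.
Truncating gives code 2730.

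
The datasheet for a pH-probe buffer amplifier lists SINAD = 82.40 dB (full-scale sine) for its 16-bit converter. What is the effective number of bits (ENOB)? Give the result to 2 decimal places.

13.40 bits

ENOB = (82.40 − 1.76)/6.02 = 13.3953 bits.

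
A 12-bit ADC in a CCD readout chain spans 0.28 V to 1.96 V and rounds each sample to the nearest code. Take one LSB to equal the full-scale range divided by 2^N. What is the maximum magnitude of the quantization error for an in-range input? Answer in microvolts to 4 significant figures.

The full-scale span is 1.96 − (0.28) = 1.68 V.
One LSB is 1.68 V / 4096 = 410.156 µV.
A rounding quantizer has |error| ≤ LSB/2 = 205.1 µV.

205.1 µV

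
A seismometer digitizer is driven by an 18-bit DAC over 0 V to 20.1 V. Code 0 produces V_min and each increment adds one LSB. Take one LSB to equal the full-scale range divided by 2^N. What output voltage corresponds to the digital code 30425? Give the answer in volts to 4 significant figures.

2.333 V

Full-scale range = 20.1 V. LSB = 20.1 V / 2^18.
V_out = 0 + 30425 × (20.1/262144) V
      = 0 V + 2.33285 V = 2.33285 V.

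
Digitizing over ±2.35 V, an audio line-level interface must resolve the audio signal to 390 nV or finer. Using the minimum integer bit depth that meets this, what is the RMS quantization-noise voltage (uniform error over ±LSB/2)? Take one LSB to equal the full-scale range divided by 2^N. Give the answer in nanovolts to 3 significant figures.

Span: 2.35 V − (-2.35 V) = 4.7 V.
Levels needed ≥ 4.7/390 nV = 1.205e7. 2^24 = 16777216 suffices, so N_min = 24.
LSB = 4.7 V / 2^24 = 280.14 nV.
V_rms = LSB/√12 = 80.9 nV.

80.9 nV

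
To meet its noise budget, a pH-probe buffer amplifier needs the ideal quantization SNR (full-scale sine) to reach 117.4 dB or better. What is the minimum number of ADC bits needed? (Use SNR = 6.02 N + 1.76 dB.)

20 bits

Required N = ⌈(117.4 − 1.76)/6.02⌉ = ⌈19.209⌉ = 20.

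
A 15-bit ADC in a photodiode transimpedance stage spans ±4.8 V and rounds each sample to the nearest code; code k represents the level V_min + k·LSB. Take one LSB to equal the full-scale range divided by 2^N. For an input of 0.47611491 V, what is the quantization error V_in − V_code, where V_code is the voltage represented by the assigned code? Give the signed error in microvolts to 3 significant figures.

+40.7 µV

Full-scale range = 4.8 V − (-4.8 V) = 9.6 V. LSB = 9.6 V / 2^15 ≈ 293.0 µV.
(V_in − V_min)/LSB = (0.47611491 − (-4.8)) × 32768/9.6 = 18009.1389 → nearest code k = 18009.
Reconstructed level: -4.8 + 18009 × 9.6/32768 V = 0.47607421875 V.
e = 0.47611491 − (0.47607421875) = +40.7 µV.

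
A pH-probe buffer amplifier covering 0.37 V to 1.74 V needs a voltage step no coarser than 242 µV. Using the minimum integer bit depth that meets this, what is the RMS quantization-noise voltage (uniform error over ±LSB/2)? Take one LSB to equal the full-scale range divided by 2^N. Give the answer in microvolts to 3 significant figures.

48.3 µV

Range = 1.74 − (0.37) = 1.37 V.
Levels needed ≥ 1.37/242 µV = 5661. 2^13 = 8192 suffices, so N_min = 13.
One LSB is 1.37 V / 8192 = 167.24 µV.
V_rms = LSB/√12 = 48.3 µV.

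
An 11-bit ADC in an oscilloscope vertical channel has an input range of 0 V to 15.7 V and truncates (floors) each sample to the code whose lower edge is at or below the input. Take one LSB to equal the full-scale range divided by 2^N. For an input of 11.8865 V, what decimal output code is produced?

Span = 15.7 V. LSB = 15.7 V / 2^11 ≈ 7.666 mV.
code = ⌊(V_in − V_min)/LSB⌋ = ⌊(V_in − V_min) × 2^11 / range⌋
     = ⌊(11.8865 − (0)) × 2048 / 15.7⌋ = ⌊11.8865 × 2048/15.7⌋
     = ⌊1550.545⌋ = 1550.

1550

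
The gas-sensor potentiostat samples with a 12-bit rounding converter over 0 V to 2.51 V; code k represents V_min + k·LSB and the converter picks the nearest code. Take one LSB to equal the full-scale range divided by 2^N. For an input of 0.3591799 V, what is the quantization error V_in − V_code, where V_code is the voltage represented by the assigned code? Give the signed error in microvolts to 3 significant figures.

V_FS = 2.51 V. LSB = 2.51 V / 2^12 ≈ 0.6128 mV.
Position in LSBs: (0.3591799 − (0)) × 4096/2.51 = 586.1358; rounding gives k = 586.
V_code = V_min + k × range/2^12 = 0 + 586 × 2.51/4096 = 0.3590966797 V.
e = 0.3591799 − (0.3590966797) = +83.2 µV.

+83.2 µV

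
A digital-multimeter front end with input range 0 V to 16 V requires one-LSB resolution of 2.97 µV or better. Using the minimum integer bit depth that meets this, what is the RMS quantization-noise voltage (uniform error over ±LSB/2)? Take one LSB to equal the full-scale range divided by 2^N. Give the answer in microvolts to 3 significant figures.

Span = 16 V.
Levels needed ≥ 16/2.97 µV = 5.387e6. 2^23 = 8388608 suffices, so N_min = 23.
Step size = 16/8388608 V = 1.9073 µV.
RMS noise = LSB/√12 = 0.551 µV.

0.551 µV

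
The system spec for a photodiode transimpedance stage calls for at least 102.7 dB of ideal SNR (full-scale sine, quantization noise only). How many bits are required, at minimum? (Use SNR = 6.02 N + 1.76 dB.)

17 bits

6.02 N + 1.76 ≥ 102.7 gives N ≥ 16.767, so the minimum integer is 17.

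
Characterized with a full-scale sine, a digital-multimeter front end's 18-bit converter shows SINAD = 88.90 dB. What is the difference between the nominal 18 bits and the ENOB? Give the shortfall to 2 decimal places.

N_eff = (88.90 − 1.76)/6.02 = 14.4751 bits.
18 − 14.4751 = 3.52 bits below nominal.

3.52 bits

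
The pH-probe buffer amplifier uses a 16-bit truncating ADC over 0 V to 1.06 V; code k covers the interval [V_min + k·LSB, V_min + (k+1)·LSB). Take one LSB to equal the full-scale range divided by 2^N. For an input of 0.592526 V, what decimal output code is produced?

36633

V_FS = 1.06 V. LSB = 1.06 V / 2^16 ≈ 16.17 µV.
(V_in − V_min) × 2^16/range = (0.592526 − (0)) × 65536/1.06 = 36633.758.
Floor → code = 36633.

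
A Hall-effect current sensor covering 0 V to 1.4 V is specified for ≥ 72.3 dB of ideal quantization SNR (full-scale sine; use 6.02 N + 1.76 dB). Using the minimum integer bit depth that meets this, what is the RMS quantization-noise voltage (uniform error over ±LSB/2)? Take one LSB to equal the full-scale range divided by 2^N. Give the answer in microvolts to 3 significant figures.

98.7 µV

Span = 1.4 V.
6.02 N + 1.76 ≥ 72.3 gives N ≥ 11.718, so the minimum integer is 12.
Step size = 1.4/4096 V = 341.80 µV.
RMS noise = LSB/√12 = 98.7 µV.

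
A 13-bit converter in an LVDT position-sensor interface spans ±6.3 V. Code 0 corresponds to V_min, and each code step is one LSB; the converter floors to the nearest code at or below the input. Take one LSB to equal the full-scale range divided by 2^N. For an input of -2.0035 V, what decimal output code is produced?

2793

The full-scale span is 6.3 − (-6.3) = 12.6 V. LSB = 12.6 V / 2^13 ≈ 1.538 mV.
V_in − V_min = -2.0035 − (-6.3) = 4.2965 V.
Divide by LSB: 4.2965 × 8192/12.6 = 2793.4070.
Truncating gives code 2793.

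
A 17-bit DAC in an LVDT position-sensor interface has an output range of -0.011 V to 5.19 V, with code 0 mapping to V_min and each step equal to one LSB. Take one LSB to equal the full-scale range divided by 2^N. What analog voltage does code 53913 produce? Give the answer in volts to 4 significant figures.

Range = 5.19 − (-0.011) = 5.201 V. LSB = 5.201 V / 2^17.
Output = V_min + (53913/131072) × range = -0.011 + 0.411324 × 5.201 V
      = -0.011 + 2.13929 = 2.12829 V.

2.128 V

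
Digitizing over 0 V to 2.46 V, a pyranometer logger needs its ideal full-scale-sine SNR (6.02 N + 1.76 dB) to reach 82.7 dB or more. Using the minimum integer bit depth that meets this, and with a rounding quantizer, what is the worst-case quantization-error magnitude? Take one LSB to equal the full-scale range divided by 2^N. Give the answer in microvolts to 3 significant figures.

75.1 µV

V_FS = 2.46 V.
Required N = ⌈(82.7 − 1.76)/6.02⌉ = ⌈13.445⌉ = 14.
Step size = 2.46/16384 V = 150.15 µV.
Max error for round-to-nearest is LSB/2 = 75.1 µV.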